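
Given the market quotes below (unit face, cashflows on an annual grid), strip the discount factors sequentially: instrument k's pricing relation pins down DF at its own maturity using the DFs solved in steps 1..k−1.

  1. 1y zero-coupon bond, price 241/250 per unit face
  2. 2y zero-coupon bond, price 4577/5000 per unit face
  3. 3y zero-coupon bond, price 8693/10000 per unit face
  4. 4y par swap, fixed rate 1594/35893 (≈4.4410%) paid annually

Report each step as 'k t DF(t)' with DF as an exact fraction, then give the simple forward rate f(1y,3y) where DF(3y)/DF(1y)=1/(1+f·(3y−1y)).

1 1 241/250
2 2 4577/5000
3 3 8693/10000
4 4 4203/5000
f(1y,3y) = ((241/250)/(8693/10000) − 1)/(2) = 947/17386 ≈ 5.4469%

step 1 [1y] zero: DF = P = 241/250 ≈ 0.964000
step 2 [2y] zero: DF = P = 4577/5000 ≈ 0.915400
step 3 [3y] zero: DF = P = 8693/10000 ≈ 0.869300
step 4 [4y] swap r/1=1594/35893: DF=(1 − 1594/35893·(0.964000+0.915400+0.869300))/(1+1594/35893) = 4203/5000 ≈ 0.840600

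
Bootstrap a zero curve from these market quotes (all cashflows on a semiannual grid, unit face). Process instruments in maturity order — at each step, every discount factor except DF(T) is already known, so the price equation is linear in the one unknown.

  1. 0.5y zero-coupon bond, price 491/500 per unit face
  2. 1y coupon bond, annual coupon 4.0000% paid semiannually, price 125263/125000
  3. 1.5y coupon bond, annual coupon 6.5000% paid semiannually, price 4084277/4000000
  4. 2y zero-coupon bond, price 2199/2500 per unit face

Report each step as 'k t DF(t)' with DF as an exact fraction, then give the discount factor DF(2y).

1 1/2 491/500
2 1 602/625
3 3/2 9277/10000
4 2 2199/2500
DF(2y) = 2199/2500 ≈ 0.879600

step 1 [0.5y] zero: DF = P = 491/500 ≈ 0.982000
step 2 [1y] bond c/2=1/50: DF=(125263/125000 − 1/50·(0.982000))/(1+1/50) = 602/625 ≈ 0.963200
step 3 [1.5y] bond c/2=13/400: DF=(4084277/4000000 − 13/400·(0.982000+0.963200))/(1+13/400) = 9277/10000 ≈ 0.927700
step 4 [2y] zero: DF = P = 2199/2500 ≈ 0.879600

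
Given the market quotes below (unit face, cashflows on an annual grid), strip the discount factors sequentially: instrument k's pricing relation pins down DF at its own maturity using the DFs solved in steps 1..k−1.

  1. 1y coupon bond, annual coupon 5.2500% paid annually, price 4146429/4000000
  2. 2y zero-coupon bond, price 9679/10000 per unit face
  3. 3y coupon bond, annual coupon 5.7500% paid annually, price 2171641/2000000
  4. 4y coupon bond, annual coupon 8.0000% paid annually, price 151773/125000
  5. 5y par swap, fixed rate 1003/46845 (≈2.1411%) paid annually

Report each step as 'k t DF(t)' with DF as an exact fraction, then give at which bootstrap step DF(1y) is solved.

1 1 9849/10000
2 2 9679/10000
3 3 4603/5000
4 4 4557/5000
5 5 8997/10000
DF(1y) is solved at step 1

step 1 [1y] bond c/1=21/400: DF=(4146429/4000000 − 21/400·(0))/(1+21/400) = 9849/10000 ≈ 0.984900
step 2 [2y] zero: DF = P = 9679/10000 ≈ 0.967900
step 3 [3y] bond c/1=23/400: DF=(2171641/2000000 − 23/400·(0.984900+0.967900))/(1+23/400) = 4603/5000 ≈ 0.920600
step 4 [4y] bond c/1=2/25: DF=(151773/125000 − 2/25·(0.984900+0.967900+0.920600))/(1+2/25) = 4557/5000 ≈ 0.911400
step 5 [5y] swap r/1=1003/46845: DF=(1 − 1003/46845·(0.984900+0.967900+0.920600+0.911400))/(1+1003/46845) = 8997/10000 ≈ 0.899700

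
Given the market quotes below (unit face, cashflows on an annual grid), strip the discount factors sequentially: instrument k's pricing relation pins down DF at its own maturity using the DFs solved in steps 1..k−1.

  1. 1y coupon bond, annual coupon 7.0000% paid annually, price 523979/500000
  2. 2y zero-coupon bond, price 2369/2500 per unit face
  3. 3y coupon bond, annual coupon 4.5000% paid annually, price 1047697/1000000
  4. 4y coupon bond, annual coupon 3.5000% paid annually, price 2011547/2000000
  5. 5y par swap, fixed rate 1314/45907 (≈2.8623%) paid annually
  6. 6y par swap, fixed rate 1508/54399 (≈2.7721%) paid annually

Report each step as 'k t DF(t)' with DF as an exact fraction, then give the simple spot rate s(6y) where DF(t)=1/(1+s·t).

step 1 [1y] bond c/1=7/100: DF=(523979/500000 − 7/100·(0))/(1+7/100) = 4897/5000 ≈ 0.979400
step 2 [2y] zero: DF = P = 2369/2500 ≈ 0.947600
step 3 [3y] bond c/1=9/200: DF=(1047697/1000000 − 9/200·(0.979400+0.947600))/(1+9/200) = 2299/2500 ≈ 0.919600
step 4 [4y] bond c/1=7/200: DF=(2011547/2000000 − 7/200·(0.979400+0.947600+0.919600))/(1+7/200) = 1751/2000 ≈ 0.875500
step 5 [5y] swap r/1=1314/45907: DF=(1 − 1314/45907·(0.979400+0.947600+0.919600+0.875500))/(1+1314/45907) = 4343/5000 ≈ 0.868600
step 6 [6y] swap r/1=1508/54399: DF=(1 − 1508/54399·(0.979400+0.947600+0.919600+0.875500+0.868600))/(1+1508/54399) = 2123/2500 ≈ 0.849200

1 1 4897/5000
2 2 2369/2500
3 3 2299/2500
4 4 1751/2000
5 5 4343/5000
6 6 2123/2500
s(6y) = (1/(2123/2500) − 1)/(6) = 377/12738 ≈ 2.9596%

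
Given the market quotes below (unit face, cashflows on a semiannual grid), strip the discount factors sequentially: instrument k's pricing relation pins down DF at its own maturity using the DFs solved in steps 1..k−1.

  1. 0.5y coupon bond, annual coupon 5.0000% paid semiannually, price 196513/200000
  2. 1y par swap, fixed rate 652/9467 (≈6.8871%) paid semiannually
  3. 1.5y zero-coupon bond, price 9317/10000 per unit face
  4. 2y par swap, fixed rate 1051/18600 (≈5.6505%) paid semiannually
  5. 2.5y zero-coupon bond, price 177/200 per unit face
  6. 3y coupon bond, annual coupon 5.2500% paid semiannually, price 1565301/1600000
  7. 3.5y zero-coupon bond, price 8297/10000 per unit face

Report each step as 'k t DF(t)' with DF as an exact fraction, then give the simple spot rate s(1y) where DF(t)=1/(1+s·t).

1 1/2 4793/5000
2 1 2337/2500
3 3/2 9317/10000
4 2 8949/10000
5 5/2 177/200
6 3 1671/2000
7 7/2 8297/10000
s(1y) = (1/(2337/2500) − 1)/(1) = 163/2337 ≈ 6.9748%

step 1 [0.5y] bond c/2=1/40: DF=(196513/200000 − 1/40·(0))/(1+1/40) = 4793/5000 ≈ 0.958600
step 2 [1y] swap r/2=326/9467: DF=(1 − 326/9467·(0.958600))/(1+326/9467) = 2337/2500 ≈ 0.934800
step 3 [1.5y] zero: DF = P = 9317/10000 ≈ 0.931700
step 4 [2y] swap r/2=1051/37200: DF=(1 − 1051/37200·(0.958600+0.934800+0.931700))/(1+1051/37200) = 8949/10000 ≈ 0.894900
step 5 [2.5y] zero: DF = P = 177/200 ≈ 0.885000
step 6 [3y] bond c/2=21/800: DF=(1565301/1600000 − 21/800·(0.958600+0.934800+0.931700+0.894900+0.885000))/(1+21/800) = 1671/2000 ≈ 0.835500
step 7 [3.5y] zero: DF = P = 8297/10000 ≈ 0.829700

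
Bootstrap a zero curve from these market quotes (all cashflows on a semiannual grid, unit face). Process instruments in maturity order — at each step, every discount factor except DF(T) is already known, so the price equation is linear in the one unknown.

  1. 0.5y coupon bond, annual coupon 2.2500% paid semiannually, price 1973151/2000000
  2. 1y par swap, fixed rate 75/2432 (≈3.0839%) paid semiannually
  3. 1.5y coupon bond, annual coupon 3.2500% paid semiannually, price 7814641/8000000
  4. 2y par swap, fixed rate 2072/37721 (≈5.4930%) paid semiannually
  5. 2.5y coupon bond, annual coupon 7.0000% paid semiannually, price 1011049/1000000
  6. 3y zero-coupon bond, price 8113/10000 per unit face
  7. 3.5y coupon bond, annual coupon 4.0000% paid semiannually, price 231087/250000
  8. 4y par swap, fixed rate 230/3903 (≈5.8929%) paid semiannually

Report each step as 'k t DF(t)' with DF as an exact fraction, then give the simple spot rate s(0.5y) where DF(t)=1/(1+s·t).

1 1/2 2439/2500
2 1 97/100
3 3/2 9301/10000
4 2 2241/2500
5 5/2 8493/10000
6 3 8113/10000
7 7/2 7997/10000
8 4 793/1000
s(0.5y) = (1/(2439/2500) − 1)/(1/2) = 122/2439 ≈ 5.0021%

step 1 [0.5y] bond c/2=9/800: DF=(1973151/2000000 − 9/800·(0))/(1+9/800) = 2439/2500 ≈ 0.975600
step 2 [1y] swap r/2=75/4864: DF=(1 − 75/4864·(0.975600))/(1+75/4864) = 97/100 ≈ 0.970000
step 3 [1.5y] bond c/2=13/800: DF=(7814641/8000000 − 13/800·(0.975600+0.970000))/(1+13/800) = 9301/10000 ≈ 0.930100
step 4 [2y] swap r/2=1036/37721: DF=(1 − 1036/37721·(0.975600+0.970000+0.930100))/(1+1036/37721) = 2241/2500 ≈ 0.896400
step 5 [2.5y] bond c/2=7/200: DF=(1011049/1000000 − 7/200·(0.975600+0.970000+0.930100+0.896400))/(1+7/200) = 8493/10000 ≈ 0.849300
step 6 [3y] zero: DF = P = 8113/10000 ≈ 0.811300
step 7 [3.5y] bond c/2=1/50: DF=(231087/250000 − 1/50·(0.975600+0.970000+0.930100+0.896400+0.849300+0.811300))/(1+1/50) = 7997/10000 ≈ 0.799700
step 8 [4y] swap r/2=115/3903: DF=(1 − 115/3903·(0.975600+0.970000+0.930100+0.896400+0.849300+0.811300+0.799700))/(1+115/3903) = 793/1000 ≈ 0.793000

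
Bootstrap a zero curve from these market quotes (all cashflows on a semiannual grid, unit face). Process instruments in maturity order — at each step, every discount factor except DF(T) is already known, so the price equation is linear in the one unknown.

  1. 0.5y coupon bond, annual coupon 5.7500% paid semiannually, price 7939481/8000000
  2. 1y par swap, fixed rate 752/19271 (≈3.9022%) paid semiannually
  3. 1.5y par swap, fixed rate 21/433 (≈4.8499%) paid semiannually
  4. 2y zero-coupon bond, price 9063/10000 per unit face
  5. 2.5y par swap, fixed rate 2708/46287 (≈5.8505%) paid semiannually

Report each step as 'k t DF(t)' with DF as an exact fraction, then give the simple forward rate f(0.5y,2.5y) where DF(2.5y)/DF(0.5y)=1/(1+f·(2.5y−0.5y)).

1 1/2 9647/10000
2 1 1203/1250
3 3/2 9307/10000
4 2 9063/10000
5 5/2 4323/5000
f(0.5y,2.5y) = ((9647/10000)/(4323/5000) − 1)/(2) = 91/1572 ≈ 5.7888%

step 1 [0.5y] bond c/2=23/800: DF=(7939481/8000000 − 23/800·(0))/(1+23/800) = 9647/10000 ≈ 0.964700
step 2 [1y] swap r/2=376/19271: DF=(1 − 376/19271·(0.964700))/(1+376/19271) = 1203/1250 ≈ 0.962400
step 3 [1.5y] swap r/2=21/866: DF=(1 − 21/866·(0.964700+0.962400))/(1+21/866) = 9307/10000 ≈ 0.930700
step 4 [2y] zero: DF = P = 9063/10000 ≈ 0.906300
step 5 [2.5y] swap r/2=1354/46287: DF=(1 − 1354/46287·(0.964700+0.962400+0.930700+0.906300))/(1+1354/46287) = 4323/5000 ≈ 0.864600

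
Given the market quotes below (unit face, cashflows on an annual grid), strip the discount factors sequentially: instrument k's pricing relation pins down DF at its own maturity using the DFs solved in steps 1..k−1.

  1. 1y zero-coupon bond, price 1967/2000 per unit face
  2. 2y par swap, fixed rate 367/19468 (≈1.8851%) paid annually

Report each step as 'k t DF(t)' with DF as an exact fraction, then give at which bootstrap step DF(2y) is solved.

step 1 [1y] zero: DF = P = 1967/2000 ≈ 0.983500
step 2 [2y] swap r/1=367/19468: DF=(1 − 367/19468·(0.983500))/(1+367/19468) = 9633/10000 ≈ 0.963300

1 1 1967/2000
2 2 9633/10000
DF(2y) is solved at step 2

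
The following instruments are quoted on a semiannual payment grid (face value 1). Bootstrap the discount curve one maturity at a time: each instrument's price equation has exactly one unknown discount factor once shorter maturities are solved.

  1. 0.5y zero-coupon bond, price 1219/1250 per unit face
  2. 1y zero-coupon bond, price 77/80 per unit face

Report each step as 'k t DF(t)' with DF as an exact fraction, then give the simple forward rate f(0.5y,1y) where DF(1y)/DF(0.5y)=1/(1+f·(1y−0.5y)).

1 1/2 1219/1250
2 1 77/80
f(0.5y,1y) = ((1219/1250)/(77/80) − 1)/(1/2) = 254/9625 ≈ 2.6390%

step 1 [0.5y] zero: DF = P = 1219/1250 ≈ 0.975200
step 2 [1y] zero: DF = P = 77/80 ≈ 0.962500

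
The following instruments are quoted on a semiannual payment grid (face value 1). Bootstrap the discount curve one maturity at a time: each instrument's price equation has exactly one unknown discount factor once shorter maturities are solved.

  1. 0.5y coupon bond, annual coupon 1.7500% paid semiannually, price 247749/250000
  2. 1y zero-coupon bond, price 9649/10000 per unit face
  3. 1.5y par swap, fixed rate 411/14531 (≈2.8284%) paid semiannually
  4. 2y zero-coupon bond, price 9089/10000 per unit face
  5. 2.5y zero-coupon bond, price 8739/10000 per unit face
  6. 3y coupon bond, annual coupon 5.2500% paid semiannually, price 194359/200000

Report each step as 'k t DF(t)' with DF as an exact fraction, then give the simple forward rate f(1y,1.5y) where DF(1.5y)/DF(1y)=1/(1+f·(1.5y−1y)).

1 1/2 614/625
2 1 9649/10000
3 3/2 9589/10000
4 2 9089/10000
5 5/2 8739/10000
6 3 827/1000
f(1y,1.5y) = ((9649/10000)/(9589/10000) − 1)/(1/2) = 120/9589 ≈ 1.2514%

step 1 [0.5y] bond c/2=7/800: DF=(247749/250000 − 7/800·(0))/(1+7/800) = 614/625 ≈ 0.982400
step 2 [1y] zero: DF = P = 9649/10000 ≈ 0.964900
step 3 [1.5y] swap r/2=411/29062: DF=(1 − 411/29062·(0.982400+0.964900))/(1+411/29062) = 9589/10000 ≈ 0.958900
step 4 [2y] zero: DF = P = 9089/10000 ≈ 0.908900
step 5 [2.5y] zero: DF = P = 8739/10000 ≈ 0.873900
step 6 [3y] bond c/2=21/800: DF=(194359/200000 − 21/800·(0.982400+0.964900+0.958900+0.908900+0.873900))/(1+21/800) = 827/1000 ≈ 0.827000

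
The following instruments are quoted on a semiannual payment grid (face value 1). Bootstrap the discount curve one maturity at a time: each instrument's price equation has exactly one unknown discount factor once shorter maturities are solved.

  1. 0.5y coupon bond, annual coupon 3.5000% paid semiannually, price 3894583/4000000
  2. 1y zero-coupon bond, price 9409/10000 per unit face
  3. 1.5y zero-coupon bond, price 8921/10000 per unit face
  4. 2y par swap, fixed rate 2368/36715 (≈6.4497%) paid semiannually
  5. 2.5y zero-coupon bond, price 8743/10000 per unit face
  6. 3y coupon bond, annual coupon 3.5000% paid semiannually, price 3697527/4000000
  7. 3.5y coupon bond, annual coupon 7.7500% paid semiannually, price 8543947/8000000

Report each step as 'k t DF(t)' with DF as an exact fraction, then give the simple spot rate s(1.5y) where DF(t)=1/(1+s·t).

step 1 [0.5y] bond c/2=7/400: DF=(3894583/4000000 − 7/400·(0))/(1+7/400) = 9569/10000 ≈ 0.956900
step 2 [1y] zero: DF = P = 9409/10000 ≈ 0.940900
step 3 [1.5y] zero: DF = P = 8921/10000 ≈ 0.892100
step 4 [2y] swap r/2=1184/36715: DF=(1 − 1184/36715·(0.956900+0.940900+0.892100))/(1+1184/36715) = 551/625 ≈ 0.881600
step 5 [2.5y] zero: DF = P = 8743/10000 ≈ 0.874300
step 6 [3y] bond c/2=7/400: DF=(3697527/4000000 − 7/400·(0.956900+0.940900+0.892100+0.881600+0.874300))/(1+7/400) = 8303/10000 ≈ 0.830300
step 7 [3.5y] bond c/2=31/800: DF=(8543947/8000000 − 31/800·(0.956900+0.940900+0.892100+0.881600+0.874300+0.830300))/(1+31/800) = 2069/2500 ≈ 0.827600

1 1/2 9569/10000
2 1 9409/10000
3 3/2 8921/10000
4 2 551/625
5 5/2 8743/10000
6 3 8303/10000
7 7/2 2069/2500
s(1.5y) = (1/(8921/10000) − 1)/(3/2) = 2158/26763 ≈ 8.0634%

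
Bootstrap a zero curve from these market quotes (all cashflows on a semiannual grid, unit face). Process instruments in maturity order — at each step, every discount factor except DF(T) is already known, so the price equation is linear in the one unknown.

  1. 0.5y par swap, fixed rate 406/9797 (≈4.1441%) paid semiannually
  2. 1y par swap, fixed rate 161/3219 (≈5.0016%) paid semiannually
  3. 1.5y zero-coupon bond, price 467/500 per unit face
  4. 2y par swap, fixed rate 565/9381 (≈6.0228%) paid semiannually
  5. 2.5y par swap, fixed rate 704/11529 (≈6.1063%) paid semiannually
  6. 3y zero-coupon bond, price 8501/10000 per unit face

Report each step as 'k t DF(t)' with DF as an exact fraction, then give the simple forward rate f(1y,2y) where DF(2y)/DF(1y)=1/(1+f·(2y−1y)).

step 1 [0.5y] swap r/2=203/9797: DF=(1 − 203/9797·(0))/(1+203/9797) = 9797/10000 ≈ 0.979700
step 2 [1y] swap r/2=161/6438: DF=(1 − 161/6438·(0.979700))/(1+161/6438) = 9517/10000 ≈ 0.951700
step 3 [1.5y] zero: DF = P = 467/500 ≈ 0.934000
step 4 [2y] swap r/2=565/18762: DF=(1 − 565/18762·(0.979700+0.951700+0.934000))/(1+565/18762) = 887/1000 ≈ 0.887000
step 5 [2.5y] swap r/2=352/11529: DF=(1 − 352/11529·(0.979700+0.951700+0.934000+0.887000))/(1+352/11529) = 537/625 ≈ 0.859200
step 6 [3y] zero: DF = P = 8501/10000 ≈ 0.850100

1 1/2 9797/10000
2 1 9517/10000
3 3/2 467/500
4 2 887/1000
5 5/2 537/625
6 3 8501/10000
f(1y,2y) = ((9517/10000)/(887/1000) − 1)/(1) = 647/8870 ≈ 7.2943%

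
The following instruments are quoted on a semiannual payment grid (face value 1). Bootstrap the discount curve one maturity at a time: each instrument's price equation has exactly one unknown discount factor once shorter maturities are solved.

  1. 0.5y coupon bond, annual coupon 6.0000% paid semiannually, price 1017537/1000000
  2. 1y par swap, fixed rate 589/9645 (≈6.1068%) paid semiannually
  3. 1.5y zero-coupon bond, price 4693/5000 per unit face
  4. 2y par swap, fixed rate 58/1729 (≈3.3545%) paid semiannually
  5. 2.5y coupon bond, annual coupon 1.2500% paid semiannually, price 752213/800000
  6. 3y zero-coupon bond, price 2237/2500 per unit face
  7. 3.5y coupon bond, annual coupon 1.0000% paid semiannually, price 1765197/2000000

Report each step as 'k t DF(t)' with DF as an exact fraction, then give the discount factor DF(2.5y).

1 1/2 9879/10000
2 1 9411/10000
3 3/2 4693/5000
4 2 4681/5000
5 5/2 2277/2500
6 3 2237/2500
7 7/2 8503/10000
DF(2.5y) = 2277/2500 ≈ 0.910800

step 1 [0.5y] bond c/2=3/100: DF=(1017537/1000000 − 3/100·(0))/(1+3/100) = 9879/10000 ≈ 0.987900
step 2 [1y] swap r/2=589/19290: DF=(1 − 589/19290·(0.987900))/(1+589/19290) = 9411/10000 ≈ 0.941100
step 3 [1.5y] zero: DF = P = 4693/5000 ≈ 0.938600
step 4 [2y] swap r/2=29/1729: DF=(1 − 29/1729·(0.987900+0.941100+0.938600))/(1+29/1729) = 4681/5000 ≈ 0.936200
step 5 [2.5y] bond c/2=1/160: DF=(752213/800000 − 1/160·(0.987900+0.941100+0.938600+0.936200))/(1+1/160) = 2277/2500 ≈ 0.910800
step 6 [3y] zero: DF = P = 2237/2500 ≈ 0.894800
step 7 [3.5y] bond c/2=1/200: DF=(1765197/2000000 − 1/200·(0.987900+0.941100+0.938600+0.936200+0.910800+0.894800))/(1+1/200) = 8503/10000 ≈ 0.850300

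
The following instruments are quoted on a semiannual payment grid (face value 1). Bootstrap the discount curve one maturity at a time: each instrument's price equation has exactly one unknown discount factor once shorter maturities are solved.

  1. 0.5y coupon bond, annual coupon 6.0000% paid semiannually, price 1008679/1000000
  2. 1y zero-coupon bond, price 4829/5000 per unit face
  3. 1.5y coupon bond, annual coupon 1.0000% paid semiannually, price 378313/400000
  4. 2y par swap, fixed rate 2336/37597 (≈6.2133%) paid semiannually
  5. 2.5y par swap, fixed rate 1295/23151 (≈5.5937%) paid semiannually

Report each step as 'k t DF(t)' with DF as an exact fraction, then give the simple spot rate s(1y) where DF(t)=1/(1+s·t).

1 1/2 9793/10000
2 1 4829/5000
3 3/2 4657/5000
4 2 552/625
5 5/2 1741/2000
s(1y) = (1/(4829/5000) − 1)/(1) = 171/4829 ≈ 3.5411%

step 1 [0.5y] bond c/2=3/100: DF=(1008679/1000000 − 3/100·(0))/(1+3/100) = 9793/10000 ≈ 0.979300
step 2 [1y] zero: DF = P = 4829/5000 ≈ 0.965800
step 3 [1.5y] bond c/2=1/200: DF=(378313/400000 − 1/200·(0.979300+0.965800))/(1+1/200) = 4657/5000 ≈ 0.931400
step 4 [2y] swap r/2=1168/37597: DF=(1 − 1168/37597·(0.979300+0.965800+0.931400))/(1+1168/37597) = 552/625 ≈ 0.883200
step 5 [2.5y] swap r/2=1295/46302: DF=(1 − 1295/46302·(0.979300+0.965800+0.931400+0.883200))/(1+1295/46302) = 1741/2000 ≈ 0.870500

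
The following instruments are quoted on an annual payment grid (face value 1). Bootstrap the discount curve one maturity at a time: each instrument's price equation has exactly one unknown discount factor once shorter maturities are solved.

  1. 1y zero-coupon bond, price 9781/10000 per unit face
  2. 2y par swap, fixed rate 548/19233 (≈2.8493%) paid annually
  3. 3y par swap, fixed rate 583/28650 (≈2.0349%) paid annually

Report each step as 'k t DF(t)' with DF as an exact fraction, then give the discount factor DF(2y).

step 1 [1y] zero: DF = P = 9781/10000 ≈ 0.978100
step 2 [2y] swap r/1=548/19233: DF=(1 − 548/19233·(0.978100))/(1+548/19233) = 2363/2500 ≈ 0.945200
step 3 [3y] swap r/1=583/28650: DF=(1 − 583/28650·(0.978100+0.945200))/(1+583/28650) = 9417/10000 ≈ 0.941700

1 1 9781/10000
2 2 2363/2500
3 3 9417/10000
DF(2y) = 2363/2500 ≈ 0.945200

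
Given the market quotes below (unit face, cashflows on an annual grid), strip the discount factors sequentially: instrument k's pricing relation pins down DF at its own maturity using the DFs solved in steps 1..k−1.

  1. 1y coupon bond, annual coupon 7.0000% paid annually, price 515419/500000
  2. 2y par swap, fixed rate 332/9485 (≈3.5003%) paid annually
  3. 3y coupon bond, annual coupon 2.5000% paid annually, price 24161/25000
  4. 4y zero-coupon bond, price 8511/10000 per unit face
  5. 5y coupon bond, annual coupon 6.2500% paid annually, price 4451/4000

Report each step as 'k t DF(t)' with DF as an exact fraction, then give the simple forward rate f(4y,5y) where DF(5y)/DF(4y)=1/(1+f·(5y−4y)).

1 1 4817/5000
2 2 1167/1250
3 3 4483/5000
4 4 8511/10000
5 5 8329/10000
f(4y,5y) = ((8511/10000)/(8329/10000) − 1)/(1) = 182/8329 ≈ 2.1851%

step 1 [1y] bond c/1=7/100: DF=(515419/500000 − 7/100·(0))/(1+7/100) = 4817/5000 ≈ 0.963400
step 2 [2y] swap r/1=332/9485: DF=(1 − 332/9485·(0.963400))/(1+332/9485) = 1167/1250 ≈ 0.933600
step 3 [3y] bond c/1=1/40: DF=(24161/25000 − 1/40·(0.963400+0.933600))/(1+1/40) = 4483/5000 ≈ 0.896600
step 4 [4y] zero: DF = P = 8511/10000 ≈ 0.851100
step 5 [5y] bond c/1=1/16: DF=(4451/4000 − 1/16·(0.963400+0.933600+0.896600+0.851100))/(1+1/16) = 8329/10000 ≈ 0.832900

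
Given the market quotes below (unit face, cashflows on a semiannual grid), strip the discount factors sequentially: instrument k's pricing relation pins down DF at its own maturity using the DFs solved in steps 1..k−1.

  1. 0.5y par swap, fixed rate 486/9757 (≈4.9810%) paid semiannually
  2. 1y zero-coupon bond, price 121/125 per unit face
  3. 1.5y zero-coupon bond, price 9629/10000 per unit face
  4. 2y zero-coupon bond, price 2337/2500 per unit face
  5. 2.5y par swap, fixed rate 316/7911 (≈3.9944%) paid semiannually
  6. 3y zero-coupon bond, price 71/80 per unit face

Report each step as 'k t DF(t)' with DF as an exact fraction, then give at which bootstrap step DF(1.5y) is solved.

1 1/2 9757/10000
2 1 121/125
3 3/2 9629/10000
4 2 2337/2500
5 5/2 2263/2500
6 3 71/80
DF(1.5y) is solved at step 3

step 1 [0.5y] swap r/2=243/9757: DF=(1 − 243/9757·(0))/(1+243/9757) = 9757/10000 ≈ 0.975700
step 2 [1y] zero: DF = P = 121/125 ≈ 0.968000
step 3 [1.5y] zero: DF = P = 9629/10000 ≈ 0.962900
step 4 [2y] zero: DF = P = 2337/2500 ≈ 0.934800
step 5 [2.5y] swap r/2=158/7911: DF=(1 − 158/7911·(0.975700+0.968000+0.962900+0.934800))/(1+158/7911) = 2263/2500 ≈ 0.905200
step 6 [3y] zero: DF = P = 71/80 ≈ 0.887500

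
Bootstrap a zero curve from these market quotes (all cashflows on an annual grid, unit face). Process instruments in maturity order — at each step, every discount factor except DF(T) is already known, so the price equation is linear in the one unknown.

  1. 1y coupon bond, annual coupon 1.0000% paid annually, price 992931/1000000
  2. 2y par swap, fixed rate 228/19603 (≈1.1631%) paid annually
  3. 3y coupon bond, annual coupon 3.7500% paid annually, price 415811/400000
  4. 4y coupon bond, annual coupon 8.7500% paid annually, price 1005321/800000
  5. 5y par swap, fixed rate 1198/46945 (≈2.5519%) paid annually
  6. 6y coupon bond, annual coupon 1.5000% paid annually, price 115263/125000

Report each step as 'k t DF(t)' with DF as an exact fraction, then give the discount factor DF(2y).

1 1 9831/10000
2 2 2443/2500
3 3 9311/10000
4 4 9229/10000
5 5 4401/5000
6 6 8391/10000
DF(2y) = 2443/2500 ≈ 0.977200

step 1 [1y] bond c/1=1/100: DF=(992931/1000000 − 1/100·(0))/(1+1/100) = 9831/10000 ≈ 0.983100
step 2 [2y] swap r/1=228/19603: DF=(1 − 228/19603·(0.983100))/(1+228/19603) = 2443/2500 ≈ 0.977200
step 3 [3y] bond c/1=3/80: DF=(415811/400000 − 3/80·(0.983100+0.977200))/(1+3/80) = 9311/10000 ≈ 0.931100
step 4 [4y] bond c/1=7/80: DF=(1005321/800000 − 7/80·(0.983100+0.977200+0.931100))/(1+7/80) = 9229/10000 ≈ 0.922900
step 5 [5y] swap r/1=1198/46945: DF=(1 − 1198/46945·(0.983100+0.977200+0.931100+0.922900))/(1+1198/46945) = 4401/5000 ≈ 0.880200
step 6 [6y] bond c/1=3/200: DF=(115263/125000 − 3/200·(0.983100+0.977200+0.931100+0.922900+0.880200))/(1+3/200) = 8391/10000 ≈ 0.839100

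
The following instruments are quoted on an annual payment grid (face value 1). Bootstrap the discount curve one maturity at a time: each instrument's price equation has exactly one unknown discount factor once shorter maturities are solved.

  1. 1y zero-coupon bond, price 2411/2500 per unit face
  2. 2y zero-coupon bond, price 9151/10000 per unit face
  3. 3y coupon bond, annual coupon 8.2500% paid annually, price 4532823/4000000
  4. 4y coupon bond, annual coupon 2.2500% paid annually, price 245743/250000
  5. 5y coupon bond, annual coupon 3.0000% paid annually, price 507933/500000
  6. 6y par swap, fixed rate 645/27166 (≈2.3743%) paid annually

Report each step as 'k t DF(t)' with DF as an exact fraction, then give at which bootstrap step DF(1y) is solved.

step 1 [1y] zero: DF = P = 2411/2500 ≈ 0.964400
step 2 [2y] zero: DF = P = 9151/10000 ≈ 0.915100
step 3 [3y] bond c/1=33/400: DF=(4532823/4000000 − 33/400·(0.964400+0.915100))/(1+33/400) = 2259/2500 ≈ 0.903600
step 4 [4y] bond c/1=9/400: DF=(245743/250000 − 9/400·(0.964400+0.915100+0.903600))/(1+9/400) = 9001/10000 ≈ 0.900100
step 5 [5y] bond c/1=3/100: DF=(507933/500000 − 3/100·(0.964400+0.915100+0.903600+0.900100))/(1+3/100) = 879/1000 ≈ 0.879000
step 6 [6y] swap r/1=645/27166: DF=(1 − 645/27166·(0.964400+0.915100+0.903600+0.900100+0.879000))/(1+645/27166) = 871/1000 ≈ 0.871000

1 1 2411/2500
2 2 9151/10000
3 3 2259/2500
4 4 9001/10000
5 5 879/1000
6 6 871/1000
DF(1y) is solved at step 1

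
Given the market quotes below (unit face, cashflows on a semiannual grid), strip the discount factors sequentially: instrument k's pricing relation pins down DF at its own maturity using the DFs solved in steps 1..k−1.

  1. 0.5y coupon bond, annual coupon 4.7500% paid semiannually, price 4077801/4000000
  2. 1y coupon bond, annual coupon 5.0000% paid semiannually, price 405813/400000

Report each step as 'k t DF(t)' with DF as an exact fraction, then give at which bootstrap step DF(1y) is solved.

step 1 [0.5y] bond c/2=19/800: DF=(4077801/4000000 − 19/800·(0))/(1+19/800) = 4979/5000 ≈ 0.995800
step 2 [1y] bond c/2=1/40: DF=(405813/400000 − 1/40·(0.995800))/(1+1/40) = 1931/2000 ≈ 0.965500

1 1/2 4979/5000
2 1 1931/2000
DF(1y) is solved at step 2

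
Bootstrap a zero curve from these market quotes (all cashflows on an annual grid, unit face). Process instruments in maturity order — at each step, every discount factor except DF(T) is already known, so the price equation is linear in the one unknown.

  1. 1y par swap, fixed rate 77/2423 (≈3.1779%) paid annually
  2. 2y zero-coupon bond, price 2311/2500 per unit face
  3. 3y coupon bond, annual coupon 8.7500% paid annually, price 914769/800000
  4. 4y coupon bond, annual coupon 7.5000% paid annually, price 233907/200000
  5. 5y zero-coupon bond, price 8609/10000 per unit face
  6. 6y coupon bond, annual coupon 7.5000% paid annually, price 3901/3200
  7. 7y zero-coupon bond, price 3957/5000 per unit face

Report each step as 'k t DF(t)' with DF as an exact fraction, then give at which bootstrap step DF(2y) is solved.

1 1 2423/2500
2 2 2311/2500
3 3 8991/10000
4 4 8931/10000
5 5 8609/10000
6 6 1021/1250
7 7 3957/5000
DF(2y) is solved at step 2

step 1 [1y] swap r/1=77/2423: DF=(1 − 77/2423·(0))/(1+77/2423) = 2423/2500 ≈ 0.969200
step 2 [2y] zero: DF = P = 2311/2500 ≈ 0.924400
step 3 [3y] bond c/1=7/80: DF=(914769/800000 − 7/80·(0.969200+0.924400))/(1+7/80) = 8991/10000 ≈ 0.899100
step 4 [4y] bond c/1=3/40: DF=(233907/200000 − 3/40·(0.969200+0.924400+0.899100))/(1+3/40) = 8931/10000 ≈ 0.893100
step 5 [5y] zero: DF = P = 8609/10000 ≈ 0.860900
step 6 [6y] bond c/1=3/40: DF=(3901/3200 − 3/40·(0.969200+0.924400+0.899100+0.893100+0.860900))/(1+3/40) = 1021/1250 ≈ 0.816800
step 7 [7y] zero: DF = P = 3957/5000 ≈ 0.791400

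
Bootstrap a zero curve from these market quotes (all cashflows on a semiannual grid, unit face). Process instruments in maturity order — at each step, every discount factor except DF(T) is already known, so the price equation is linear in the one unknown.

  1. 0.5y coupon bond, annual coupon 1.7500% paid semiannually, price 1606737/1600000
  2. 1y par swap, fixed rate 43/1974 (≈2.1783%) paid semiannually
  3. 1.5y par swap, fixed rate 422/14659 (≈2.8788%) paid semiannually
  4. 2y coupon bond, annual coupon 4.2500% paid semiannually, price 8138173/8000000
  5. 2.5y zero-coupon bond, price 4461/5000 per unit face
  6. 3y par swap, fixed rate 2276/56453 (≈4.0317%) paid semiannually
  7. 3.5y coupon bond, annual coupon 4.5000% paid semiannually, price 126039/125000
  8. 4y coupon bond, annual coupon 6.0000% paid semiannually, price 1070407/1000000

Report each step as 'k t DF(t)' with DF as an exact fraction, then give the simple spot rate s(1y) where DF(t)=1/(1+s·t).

1 1/2 1991/2000
2 1 1957/2000
3 3/2 4789/5000
4 2 9351/10000
5 5/2 4461/5000
6 3 4431/5000
7 7/2 8619/10000
8 4 8497/10000
s(1y) = (1/(1957/2000) − 1)/(1) = 43/1957 ≈ 2.1972%

step 1 [0.5y] bond c/2=7/800: DF=(1606737/1600000 − 7/800·(0))/(1+7/800) = 1991/2000 ≈ 0.995500
step 2 [1y] swap r/2=43/3948: DF=(1 − 43/3948·(0.995500))/(1+43/3948) = 1957/2000 ≈ 0.978500
step 3 [1.5y] swap r/2=211/14659: DF=(1 − 211/14659·(0.995500+0.978500))/(1+211/14659) = 4789/5000 ≈ 0.957800
step 4 [2y] bond c/2=17/800: DF=(8138173/8000000 − 17/800·(0.995500+0.978500+0.957800))/(1+17/800) = 9351/10000 ≈ 0.935100
step 5 [2.5y] zero: DF = P = 4461/5000 ≈ 0.892200
step 6 [3y] swap r/2=1138/56453: DF=(1 − 1138/56453·(0.995500+0.978500+0.957800+0.935100+0.892200))/(1+1138/56453) = 4431/5000 ≈ 0.886200
step 7 [3.5y] bond c/2=9/400: DF=(126039/125000 − 9/400·(0.995500+0.978500+0.957800+0.935100+0.892200+0.886200))/(1+9/400) = 8619/10000 ≈ 0.861900
step 8 [4y] bond c/2=3/100: DF=(1070407/1000000 − 3/100·(0.995500+0.978500+0.957800+0.935100+0.892200+0.886200+0.861900))/(1+3/100) = 8497/10000 ≈ 0.849700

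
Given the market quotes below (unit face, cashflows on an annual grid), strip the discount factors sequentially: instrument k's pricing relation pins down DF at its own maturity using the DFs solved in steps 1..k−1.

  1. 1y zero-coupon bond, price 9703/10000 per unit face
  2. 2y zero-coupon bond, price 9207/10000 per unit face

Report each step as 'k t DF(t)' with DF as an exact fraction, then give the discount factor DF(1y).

step 1 [1y] zero: DF = P = 9703/10000 ≈ 0.970300
step 2 [2y] zero: DF = P = 9207/10000 ≈ 0.920700

1 1 9703/10000
2 2 9207/10000
DF(1y) = 9703/10000 ≈ 0.970300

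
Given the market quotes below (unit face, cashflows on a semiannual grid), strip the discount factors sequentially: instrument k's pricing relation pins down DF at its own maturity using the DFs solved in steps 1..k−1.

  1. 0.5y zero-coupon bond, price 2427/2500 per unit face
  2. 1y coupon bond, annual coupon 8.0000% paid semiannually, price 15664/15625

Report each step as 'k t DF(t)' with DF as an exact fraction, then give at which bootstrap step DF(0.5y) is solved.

1 1/2 2427/2500
2 1 4633/5000
DF(0.5y) is solved at step 1

step 1 [0.5y] zero: DF = P = 2427/2500 ≈ 0.970800
step 2 [1y] bond c/2=1/25: DF=(15664/15625 − 1/25·(0.970800))/(1+1/25) = 4633/5000 ≈ 0.926600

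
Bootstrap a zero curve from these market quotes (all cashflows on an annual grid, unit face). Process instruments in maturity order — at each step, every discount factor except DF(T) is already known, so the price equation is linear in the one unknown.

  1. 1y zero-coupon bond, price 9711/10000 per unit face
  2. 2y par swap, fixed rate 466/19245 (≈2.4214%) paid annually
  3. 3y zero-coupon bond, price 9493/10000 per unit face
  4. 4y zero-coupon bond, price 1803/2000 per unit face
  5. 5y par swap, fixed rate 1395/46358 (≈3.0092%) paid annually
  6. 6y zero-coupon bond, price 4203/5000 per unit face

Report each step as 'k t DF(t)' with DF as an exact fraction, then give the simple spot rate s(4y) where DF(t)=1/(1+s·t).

step 1 [1y] zero: DF = P = 9711/10000 ≈ 0.971100
step 2 [2y] swap r/1=466/19245: DF=(1 − 466/19245·(0.971100))/(1+466/19245) = 4767/5000 ≈ 0.953400
step 3 [3y] zero: DF = P = 9493/10000 ≈ 0.949300
step 4 [4y] zero: DF = P = 1803/2000 ≈ 0.901500
step 5 [5y] swap r/1=1395/46358: DF=(1 − 1395/46358·(0.971100+0.953400+0.949300+0.901500))/(1+1395/46358) = 1721/2000 ≈ 0.860500
step 6 [6y] zero: DF = P = 4203/5000 ≈ 0.840600

1 1 9711/10000
2 2 4767/5000
3 3 9493/10000
4 4 1803/2000
5 5 1721/2000
6 6 4203/5000
s(4y) = (1/(1803/2000) − 1)/(4) = 197/7212 ≈ 2.7316%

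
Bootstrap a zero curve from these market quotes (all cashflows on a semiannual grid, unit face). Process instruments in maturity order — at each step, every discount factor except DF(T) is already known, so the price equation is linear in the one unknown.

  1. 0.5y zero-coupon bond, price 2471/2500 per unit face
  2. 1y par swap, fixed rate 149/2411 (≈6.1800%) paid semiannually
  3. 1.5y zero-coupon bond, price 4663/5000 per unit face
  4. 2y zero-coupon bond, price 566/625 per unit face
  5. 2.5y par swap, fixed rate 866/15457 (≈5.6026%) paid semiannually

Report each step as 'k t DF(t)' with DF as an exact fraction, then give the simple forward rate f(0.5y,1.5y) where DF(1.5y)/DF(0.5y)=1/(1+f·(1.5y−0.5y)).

step 1 [0.5y] zero: DF = P = 2471/2500 ≈ 0.988400
step 2 [1y] swap r/2=149/4822: DF=(1 − 149/4822·(0.988400))/(1+149/4822) = 2351/2500 ≈ 0.940400
step 3 [1.5y] zero: DF = P = 4663/5000 ≈ 0.932600
step 4 [2y] zero: DF = P = 566/625 ≈ 0.905600
step 5 [2.5y] swap r/2=433/15457: DF=(1 − 433/15457·(0.988400+0.940400+0.932600+0.905600))/(1+433/15457) = 8701/10000 ≈ 0.870100

1 1/2 2471/2500
2 1 2351/2500
3 3/2 4663/5000
4 2 566/625
5 5/2 8701/10000
f(0.5y,1.5y) = ((2471/2500)/(4663/5000) − 1)/(1) = 279/4663 ≈ 5.9833%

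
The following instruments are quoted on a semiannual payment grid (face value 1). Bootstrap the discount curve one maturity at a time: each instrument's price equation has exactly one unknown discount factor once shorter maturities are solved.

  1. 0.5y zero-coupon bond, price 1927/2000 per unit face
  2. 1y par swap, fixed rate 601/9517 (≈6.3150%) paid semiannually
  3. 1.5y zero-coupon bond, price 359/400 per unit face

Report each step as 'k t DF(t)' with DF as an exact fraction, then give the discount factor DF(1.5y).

1 1/2 1927/2000
2 1 9399/10000
3 3/2 359/400
DF(1.5y) = 359/400 ≈ 0.897500

step 1 [0.5y] zero: DF = P = 1927/2000 ≈ 0.963500
step 2 [1y] swap r/2=601/19034: DF=(1 − 601/19034·(0.963500))/(1+601/19034) = 9399/10000 ≈ 0.939900
step 3 [1.5y] zero: DF = P = 359/400 ≈ 0.897500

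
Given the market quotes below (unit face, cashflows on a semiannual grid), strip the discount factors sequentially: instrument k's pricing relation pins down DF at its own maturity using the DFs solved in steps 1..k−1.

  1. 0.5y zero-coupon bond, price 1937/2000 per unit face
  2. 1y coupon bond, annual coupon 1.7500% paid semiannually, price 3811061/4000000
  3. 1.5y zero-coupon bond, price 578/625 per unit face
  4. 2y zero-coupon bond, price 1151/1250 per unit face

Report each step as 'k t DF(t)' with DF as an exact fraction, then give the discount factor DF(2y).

step 1 [0.5y] zero: DF = P = 1937/2000 ≈ 0.968500
step 2 [1y] bond c/2=7/800: DF=(3811061/4000000 − 7/800·(0.968500))/(1+7/800) = 9361/10000 ≈ 0.936100
step 3 [1.5y] zero: DF = P = 578/625 ≈ 0.924800
step 4 [2y] zero: DF = P = 1151/1250 ≈ 0.920800

1 1/2 1937/2000
2 1 9361/10000
3 3/2 578/625
4 2 1151/1250
DF(2y) = 1151/1250 ≈ 0.920800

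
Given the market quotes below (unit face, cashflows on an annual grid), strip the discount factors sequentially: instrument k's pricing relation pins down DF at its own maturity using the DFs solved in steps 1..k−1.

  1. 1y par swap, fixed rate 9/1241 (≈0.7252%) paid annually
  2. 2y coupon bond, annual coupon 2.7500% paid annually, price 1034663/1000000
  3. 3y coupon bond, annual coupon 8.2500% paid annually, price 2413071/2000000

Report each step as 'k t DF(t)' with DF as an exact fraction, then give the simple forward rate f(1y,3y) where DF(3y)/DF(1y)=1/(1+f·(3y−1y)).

1 1 1241/1250
2 2 2451/2500
3 3 4821/5000
f(1y,3y) = ((1241/1250)/(4821/5000) − 1)/(2) = 143/9642 ≈ 1.4831%

step 1 [1y] swap r/1=9/1241: DF=(1 − 9/1241·(0))/(1+9/1241) = 1241/1250 ≈ 0.992800
step 2 [2y] bond c/1=11/400: DF=(1034663/1000000 − 11/400·(0.992800))/(1+11/400) = 2451/2500 ≈ 0.980400
step 3 [3y] bond c/1=33/400: DF=(2413071/2000000 − 33/400·(0.992800+0.980400))/(1+33/400) = 4821/5000 ≈ 0.964200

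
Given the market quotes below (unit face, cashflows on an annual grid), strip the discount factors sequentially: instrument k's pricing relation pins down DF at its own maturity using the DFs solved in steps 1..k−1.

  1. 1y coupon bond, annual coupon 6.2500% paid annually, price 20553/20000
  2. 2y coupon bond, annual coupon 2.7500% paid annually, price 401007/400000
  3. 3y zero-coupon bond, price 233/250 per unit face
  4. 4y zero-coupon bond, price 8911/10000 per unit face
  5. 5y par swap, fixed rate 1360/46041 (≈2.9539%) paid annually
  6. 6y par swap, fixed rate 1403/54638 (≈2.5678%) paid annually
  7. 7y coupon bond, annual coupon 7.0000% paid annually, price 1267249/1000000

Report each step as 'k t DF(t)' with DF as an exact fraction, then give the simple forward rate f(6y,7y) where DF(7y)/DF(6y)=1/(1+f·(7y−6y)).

1 1 1209/1250
2 2 4749/5000
3 3 233/250
4 4 8911/10000
5 5 108/125
6 6 8597/10000
7 7 8269/10000
f(6y,7y) = ((8597/10000)/(8269/10000) − 1)/(1) = 328/8269 ≈ 3.9666%

step 1 [1y] bond c/1=1/16: DF=(20553/20000 − 1/16·(0))/(1+1/16) = 1209/1250 ≈ 0.967200
step 2 [2y] bond c/1=11/400: DF=(401007/400000 − 11/400·(0.967200))/(1+11/400) = 4749/5000 ≈ 0.949800
step 3 [3y] zero: DF = P = 233/250 ≈ 0.932000
step 4 [4y] zero: DF = P = 8911/10000 ≈ 0.891100
step 5 [5y] swap r/1=1360/46041: DF=(1 − 1360/46041·(0.967200+0.949800+0.932000+0.891100))/(1+1360/46041) = 108/125 ≈ 0.864000
step 6 [6y] swap r/1=1403/54638: DF=(1 − 1403/54638·(0.967200+0.949800+0.932000+0.891100+0.864000))/(1+1403/54638) = 8597/10000 ≈ 0.859700
step 7 [7y] bond c/1=7/100: DF=(1267249/1000000 − 7/100·(0.967200+0.949800+0.932000+0.891100+0.864000+0.859700))/(1+7/100) = 8269/10000 ≈ 0.826900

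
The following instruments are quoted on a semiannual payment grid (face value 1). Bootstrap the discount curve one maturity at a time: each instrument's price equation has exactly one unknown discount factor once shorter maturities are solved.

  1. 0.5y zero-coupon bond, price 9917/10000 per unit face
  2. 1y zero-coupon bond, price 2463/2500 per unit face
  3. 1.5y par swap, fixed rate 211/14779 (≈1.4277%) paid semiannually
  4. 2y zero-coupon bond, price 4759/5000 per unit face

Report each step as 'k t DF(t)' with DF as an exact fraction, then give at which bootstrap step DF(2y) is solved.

1 1/2 9917/10000
2 1 2463/2500
3 3/2 9789/10000
4 2 4759/5000
DF(2y) is solved at step 4

step 1 [0.5y] zero: DF = P = 9917/10000 ≈ 0.991700
step 2 [1y] zero: DF = P = 2463/2500 ≈ 0.985200
step 3 [1.5y] swap r/2=211/29558: DF=(1 − 211/29558·(0.991700+0.985200))/(1+211/29558) = 9789/10000 ≈ 0.978900
step 4 [2y] zero: DF = P = 4759/5000 ≈ 0.951800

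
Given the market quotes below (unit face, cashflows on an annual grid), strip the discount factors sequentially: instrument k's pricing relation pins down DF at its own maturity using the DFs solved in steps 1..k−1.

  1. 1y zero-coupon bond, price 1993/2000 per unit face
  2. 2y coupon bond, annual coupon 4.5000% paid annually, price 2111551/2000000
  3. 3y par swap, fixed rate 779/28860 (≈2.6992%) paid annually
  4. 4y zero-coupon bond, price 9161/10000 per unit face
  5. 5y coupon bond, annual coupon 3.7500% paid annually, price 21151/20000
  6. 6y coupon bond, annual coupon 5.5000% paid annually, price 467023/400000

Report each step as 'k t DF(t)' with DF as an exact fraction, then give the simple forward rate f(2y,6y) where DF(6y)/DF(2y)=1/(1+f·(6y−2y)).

step 1 [1y] zero: DF = P = 1993/2000 ≈ 0.996500
step 2 [2y] bond c/1=9/200: DF=(2111551/2000000 − 9/200·(0.996500))/(1+9/200) = 4837/5000 ≈ 0.967400
step 3 [3y] swap r/1=779/28860: DF=(1 − 779/28860·(0.996500+0.967400))/(1+779/28860) = 9221/10000 ≈ 0.922100
step 4 [4y] zero: DF = P = 9161/10000 ≈ 0.916100
step 5 [5y] bond c/1=3/80: DF=(21151/20000 − 3/80·(0.996500+0.967400+0.922100+0.916100))/(1+3/80) = 8819/10000 ≈ 0.881900
step 6 [6y] bond c/1=11/200: DF=(467023/400000 − 11/200·(0.996500+0.967400+0.922100+0.916100+0.881900))/(1+11/200) = 69/80 ≈ 0.862500

1 1 1993/2000
2 2 4837/5000
3 3 9221/10000
4 4 9161/10000
5 5 8819/10000
6 6 69/80
f(2y,6y) = ((4837/5000)/(69/80) − 1)/(4) = 1049/34500 ≈ 3.0406%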